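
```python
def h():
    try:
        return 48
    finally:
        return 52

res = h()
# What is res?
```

Step-by-step execution trace:
1. `h()` enters try: `return 48` sets pending return value 48.
2. Before returning, `finally: return 52` runs and overrides the pending return.
3. h() returns 52 → res = 52.
Result: 52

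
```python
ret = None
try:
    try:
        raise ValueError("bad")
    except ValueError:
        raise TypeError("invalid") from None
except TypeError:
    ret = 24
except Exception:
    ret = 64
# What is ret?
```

Step-by-step execution trace:
1. Inner try raises ValueError; inner `except ValueError` catches it.
2. `raise TypeError(...) from None` raises TypeError (from None suppresses __context__, but the active exception is still TypeError).
3. Outer `except TypeError` matches → ret = 24.
4. `except Exception` is not reached.
Result: 24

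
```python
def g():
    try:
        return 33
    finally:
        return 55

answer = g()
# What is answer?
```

Step-by-step execution trace:
1. `g()` enters try: `return 33` sets pending return value 33.
2. Before returning, `finally: return 55` runs and overrides the pending return.
3. g() returns 55 → answer = 55.
Result: 55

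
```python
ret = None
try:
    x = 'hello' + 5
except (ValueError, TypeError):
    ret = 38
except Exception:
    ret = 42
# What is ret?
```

Step-by-step execution trace:
1. `x = 'hello' + 5` raises TypeError.
2. `except (ValueError, TypeError)` matches (TypeError is in the tuple) → ret = 38.
3. `except Exception` is not reached.
Result: 38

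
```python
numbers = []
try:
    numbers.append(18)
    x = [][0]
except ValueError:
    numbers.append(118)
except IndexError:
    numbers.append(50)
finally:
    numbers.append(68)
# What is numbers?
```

Step-by-step execution trace:
1. try: `numbers.append(18)` → numbers = [18].
2. `x = [][0]` raises IndexError.
3. `except ValueError` does not match IndexError; skipped.
4. `except IndexError` matches → `numbers.append(50)` → numbers = [18, 50].
5. finally always runs: `numbers.append(68)` → numbers = [18, 50, 68].
Result: [18, 50, 68]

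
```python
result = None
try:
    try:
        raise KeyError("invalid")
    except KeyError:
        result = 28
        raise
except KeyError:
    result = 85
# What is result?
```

Step-by-step execution trace:
1. Inner try: `raise KeyError("invalid")` raises KeyError.
2. Inner `except KeyError` matches → result = 28.
3. bare `raise` re-raises the same KeyError.
4. Outer `except KeyError` matches → result = 85.
Result: 85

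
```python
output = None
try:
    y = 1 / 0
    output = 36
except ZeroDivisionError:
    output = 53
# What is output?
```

Step-by-step execution trace:
1. `y = 1 / 0` raises ZeroDivisionError.
2. `output = 36` is not reached.
3. `except ZeroDivisionError` matches → output = 53.
Result: 53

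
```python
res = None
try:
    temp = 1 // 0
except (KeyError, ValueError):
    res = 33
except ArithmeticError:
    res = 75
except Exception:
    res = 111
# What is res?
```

Step-by-step execution trace:
1. `temp = 1 // 0` raises ZeroDivisionError.
2. `except (KeyError, ValueError)` does not match ZeroDivisionError; skipped.
3. `except ArithmeticError` matches (ZeroDivisionError is a subclass of ArithmeticError) → res = 75.
4. `except Exception` is not reached.
Result: 75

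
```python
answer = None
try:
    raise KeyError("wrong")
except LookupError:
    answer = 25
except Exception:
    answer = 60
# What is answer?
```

Step-by-step execution trace:
1. `raise KeyError(...)` raises KeyError.
2. `except LookupError` matches (KeyError is a subclass of LookupError) → answer = 25.
3. `except Exception` is not reached.
Result: 25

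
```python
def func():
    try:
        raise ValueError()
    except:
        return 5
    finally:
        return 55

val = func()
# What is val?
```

Step-by-step execution trace:
1. `func()` enters try: `raise ValueError()` raises ValueError.
2. bare `except` matches → `return 5` sets pending return value 5.
3. Before returning, `finally: return 55` runs and overrides the pending return.
4. func() returns 55 → val = 55.
Result: 55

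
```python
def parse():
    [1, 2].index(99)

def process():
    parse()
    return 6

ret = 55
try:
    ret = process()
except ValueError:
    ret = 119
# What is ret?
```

Step-by-step execution trace:
1. ret starts at 55.
2. try: `process()` calls `parse()`.
3. `parse()` evaluates `[1, 2].index(99)`, which raises ValueError; it propagates through process (uncaught).
4. `return 6` in process is not reached; the assignment to ret does not complete.
5. `except ValueError` matches → ret = 119.
Result: 119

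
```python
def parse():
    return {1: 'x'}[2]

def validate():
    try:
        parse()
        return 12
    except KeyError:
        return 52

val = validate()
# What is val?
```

Step-by-step execution trace:
1. `validate()` calls `parse()`.
2. `parse()` evaluates `{1: 'x'}[2]`, which raises KeyError; it propagates to the caller.
3. `return 12` is not reached.
4. `except KeyError` in validate matches → returns 52.
5. val = 52.
Result: 52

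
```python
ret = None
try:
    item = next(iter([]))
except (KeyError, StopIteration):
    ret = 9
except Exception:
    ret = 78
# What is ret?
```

Step-by-step execution trace:
1. `item = next(iter([]))` raises StopIteration.
2. `except (KeyError, StopIteration)` matches (StopIteration is in the tuple) → ret = 9.
3. `except Exception` is not reached.
Result: 9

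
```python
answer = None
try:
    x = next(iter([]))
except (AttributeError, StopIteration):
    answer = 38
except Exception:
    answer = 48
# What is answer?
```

Step-by-step execution trace:
1. `x = next(iter([]))` raises StopIteration.
2. `except (AttributeError, StopIteration)` matches (StopIteration is in the tuple) → answer = 38.
3. `except Exception` is not reached.
Result: 38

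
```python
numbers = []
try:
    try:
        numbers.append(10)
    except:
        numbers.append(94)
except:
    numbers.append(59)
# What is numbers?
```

Step-by-step execution trace:
1. Inner try: `numbers.append(10)` → numbers = [10]. No exception raised.
2. Inner `except` is skipped.
3. Inner try completes normally; outer `except` is skipped.
Result: [10]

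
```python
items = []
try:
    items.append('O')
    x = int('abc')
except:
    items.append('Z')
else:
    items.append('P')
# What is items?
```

Step-by-step execution trace:
1. try: `items.append('O')` → items = ['O'].
2. `x = int('abc')` raises ValueError.
3. bare `except` matches → `items.append('Z')` → items = ['O', 'Z'].
4. `else` is skipped (an exception was raised).
Result: ['O', 'Z']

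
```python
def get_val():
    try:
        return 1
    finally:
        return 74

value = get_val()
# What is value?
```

Step-by-step execution trace:
1. `get_val()` enters try: `return 1` sets pending return value 1.
2. Before returning, `finally: return 74` runs and overrides the pending return.
3. get_val() returns 74 → value = 74.
Result: 74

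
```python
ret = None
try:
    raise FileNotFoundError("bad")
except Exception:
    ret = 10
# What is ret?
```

Step-by-step execution trace:
1. `raise FileNotFoundError(...)` raises FileNotFoundError.
2. `except Exception` matches (FileNotFoundError is a subclass of Exception) → ret = 10.
Result: 10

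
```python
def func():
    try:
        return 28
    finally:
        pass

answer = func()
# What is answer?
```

Step-by-step execution trace:
1. `func()` enters try: `return 28` sets pending return value 28.
2. Before returning, `finally: pass` runs (no effect).
3. func() returns 28 → answer = 28.
Result: 28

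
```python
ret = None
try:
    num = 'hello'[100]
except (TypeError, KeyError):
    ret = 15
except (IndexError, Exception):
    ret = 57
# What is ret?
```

Step-by-step execution trace:
1. `num = 'hello'[100]` raises IndexError.
2. `except (TypeError, KeyError)` does not match IndexError; skipped.
3. `except (IndexError, Exception)` matches (IndexError is in the tuple) → ret = 57.
Result: 57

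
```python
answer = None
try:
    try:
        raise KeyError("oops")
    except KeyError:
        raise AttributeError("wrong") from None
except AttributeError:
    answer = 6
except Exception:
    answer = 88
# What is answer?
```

Step-by-step execution trace:
1. Inner try raises KeyError; inner `except KeyError` catches it.
2. `raise AttributeError(...) from None` raises AttributeError (from None suppresses __context__, but the active exception is still AttributeError).
3. Outer `except AttributeError` matches → answer = 6.
4. `except Exception` is not reached.
Result: 6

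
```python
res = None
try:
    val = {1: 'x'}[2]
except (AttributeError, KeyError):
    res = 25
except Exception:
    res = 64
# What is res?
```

Step-by-step execution trace:
1. `val = {1: 'x'}[2]` raises KeyError.
2. `except (AttributeError, KeyError)` matches (KeyError is in the tuple) → res = 25.
3. `except Exception` is not reached.
Result: 25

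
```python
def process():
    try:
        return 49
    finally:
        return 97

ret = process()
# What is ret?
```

Step-by-step execution trace:
1. `process()` enters try: `return 49` sets pending return value 49.
2. Before returning, `finally: return 97` runs and overrides the pending return.
3. process() returns 97 → ret = 97.
Result: 97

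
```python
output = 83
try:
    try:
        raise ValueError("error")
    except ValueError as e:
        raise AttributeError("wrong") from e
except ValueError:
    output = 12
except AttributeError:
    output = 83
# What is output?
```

Step-by-step execution trace:
1. Inner try raises ValueError; inner `except ValueError as e` catches it.
2. `raise AttributeError(...) from e` raises AttributeError (ValueError is attached as __cause__, but only AttributeError is active).
3. Outer `except ValueError` does not match AttributeError; skipped.
4. Outer `except AttributeError` matches → output = 83.
Result: 83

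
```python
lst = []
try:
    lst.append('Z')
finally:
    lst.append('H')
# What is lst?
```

Step-by-step execution trace:
1. try: `lst.append('Z')` → lst = ['Z'].
2. The try body completes without raising.
3. finally always runs: `lst.append('H')` → lst = ['Z', 'H'].
Result: ['Z', 'H']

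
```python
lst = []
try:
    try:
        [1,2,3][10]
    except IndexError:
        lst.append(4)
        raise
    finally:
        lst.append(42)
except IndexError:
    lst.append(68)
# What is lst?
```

Step-by-step execution trace:
1. Inner try: `[1,2,3][10]` raises IndexError.
2. Inner `except IndexError` matches → `lst.append(4)` → lst = [4].
3. bare `raise` re-raises IndexError.
4. Inner `finally` runs during unwinding: `lst.append(42)` → lst = [4, 42].
5. Outer `except IndexError` matches → `lst.append(68)` → lst = [4, 42, 68].
Result: [4, 42, 68]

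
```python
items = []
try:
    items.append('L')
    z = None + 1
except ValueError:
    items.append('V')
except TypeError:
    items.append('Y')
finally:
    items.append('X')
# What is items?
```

Step-by-step execution trace:
1. try: `items.append('L')` → items = ['L'].
2. `z = None + 1` raises TypeError.
3. `except ValueError` does not match TypeError; skipped.
4. `except TypeError` matches → `items.append('Y')` → items = ['L', 'Y'].
5. finally always runs: `items.append('X')` → items = ['L', 'Y', 'X'].
Result: ['L', 'Y', 'X']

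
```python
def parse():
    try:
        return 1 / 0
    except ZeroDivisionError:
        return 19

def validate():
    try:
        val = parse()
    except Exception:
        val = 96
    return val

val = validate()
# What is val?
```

Step-by-step execution trace:
1. `validate()` calls `parse()`.
2. In parse: `1 / 0` raises ZeroDivisionError; `except ZeroDivisionError` catches it → returns 19.
3. In validate: `val = parse()` → val = 19. No exception reaches validate.
4. `except Exception` is skipped; validate returns 19.
5. val = 19.
Result: 19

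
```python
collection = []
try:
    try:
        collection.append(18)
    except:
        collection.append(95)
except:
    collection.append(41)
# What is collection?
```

Step-by-step execution trace:
1. Inner try: `collection.append(18)` → collection = [18]. No exception raised.
2. Inner `except` is skipped.
3. Inner try completes normally; outer `except` is skipped.
Result: [18]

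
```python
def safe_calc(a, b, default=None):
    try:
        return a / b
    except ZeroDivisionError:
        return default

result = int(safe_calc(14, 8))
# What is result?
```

Step-by-step execution trace:
1. `safe_calc(14, 8)` enters try: `return 14 / 8` → returns 1.75. No exception raised.
2. `except ZeroDivisionError` is skipped.
3. `int(1.75)` → 1 → result = 1.
Result: 1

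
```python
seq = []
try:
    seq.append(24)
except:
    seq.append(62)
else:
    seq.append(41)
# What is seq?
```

Step-by-step execution trace:
1. try: `seq.append(24)` → seq = [24]. No exception raised.
2. `except` is skipped.
3. `else` runs (try completed without exception): `seq.append(41)` → seq = [24, 41].
Result: [24, 41]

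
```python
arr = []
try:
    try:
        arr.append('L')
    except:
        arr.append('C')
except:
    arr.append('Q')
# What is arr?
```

Step-by-step execution trace:
1. Inner try: `arr.append('L')` → arr = ['L']. No exception raised.
2. Inner `except` is skipped.
3. Inner try completes normally; outer `except` is skipped.
Result: ['L']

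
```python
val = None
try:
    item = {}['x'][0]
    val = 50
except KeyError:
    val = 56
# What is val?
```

Step-by-step execution trace:
1. `item = {}['x'][0]` raises KeyError.
2. `val = 50` is not reached.
3. `except KeyError` matches → val = 56.
Result: 56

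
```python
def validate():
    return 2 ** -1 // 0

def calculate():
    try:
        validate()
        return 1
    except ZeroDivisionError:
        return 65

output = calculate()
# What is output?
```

Step-by-step execution trace:
1. `calculate()` calls `validate()`.
2. `validate()` evaluates `2 ** -1 // 0`, which raises ZeroDivisionError; it propagates to the caller.
3. `return 1` is not reached.
4. `except ZeroDivisionError` in calculate matches → returns 65.
5. output = 65.
Result: 65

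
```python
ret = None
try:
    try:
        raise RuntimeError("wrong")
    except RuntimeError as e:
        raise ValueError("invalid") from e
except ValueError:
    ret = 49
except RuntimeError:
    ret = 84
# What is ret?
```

Step-by-step execution trace:
1. Inner try raises RuntimeError; inner `except RuntimeError as e` catches it.
2. `raise ValueError(...) from e` raises ValueError (RuntimeError is attached as __cause__, but only ValueError is active).
3. Outer `except ValueError` matches → ret = 49.
4. `except RuntimeError` is not reached.
Result: 49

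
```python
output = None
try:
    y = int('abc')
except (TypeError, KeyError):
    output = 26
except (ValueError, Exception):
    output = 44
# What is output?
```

Step-by-step execution trace:
1. `y = int('abc')` raises ValueError.
2. `except (TypeError, KeyError)` does not match ValueError; skipped.
3. `except (ValueError, Exception)` matches (ValueError is in the tuple) → output = 44.
Result: 44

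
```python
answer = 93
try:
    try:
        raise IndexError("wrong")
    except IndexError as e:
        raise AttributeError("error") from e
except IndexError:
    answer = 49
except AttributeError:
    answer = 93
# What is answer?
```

Step-by-step execution trace:
1. Inner try raises IndexError; inner `except IndexError as e` catches it.
2. `raise AttributeError(...) from e` raises AttributeError (IndexError is attached as __cause__, but only AttributeError is active).
3. Outer `except IndexError` does not match AttributeError; skipped.
4. Outer `except AttributeError` matches → answer = 93.
Result: 93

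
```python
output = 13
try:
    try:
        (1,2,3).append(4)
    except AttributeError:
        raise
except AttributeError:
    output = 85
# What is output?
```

Step-by-step execution trace:
1. Inner try: `(1,2,3).append(4)` raises AttributeError.
2. Inner `except AttributeError` matches; bare `raise` re-raises the same AttributeError.
3. Outer `except AttributeError` matches → output = 85.
Result: 85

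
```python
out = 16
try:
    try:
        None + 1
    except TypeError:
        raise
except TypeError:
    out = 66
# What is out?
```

Step-by-step execution trace:
1. Inner try: `None + 1` raises TypeError.
2. Inner `except TypeError` matches; bare `raise` re-raises the same TypeError.
3. Outer `except TypeError` matches → out = 66.
Result: 66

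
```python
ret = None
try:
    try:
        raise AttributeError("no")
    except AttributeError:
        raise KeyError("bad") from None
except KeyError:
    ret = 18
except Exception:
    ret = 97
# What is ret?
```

Step-by-step execution trace:
1. Inner try raises AttributeError; inner `except AttributeError` catches it.
2. `raise KeyError(...) from None` raises KeyError (from None suppresses __context__, but the active exception is still KeyError).
3. Outer `except KeyError` matches → ret = 18.
4. `except Exception` is not reached.
Result: 18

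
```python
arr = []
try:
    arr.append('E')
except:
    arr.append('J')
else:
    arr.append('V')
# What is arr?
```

Step-by-step execution trace:
1. try: `arr.append('E')` → arr = ['E']. No exception raised.
2. `except` is skipped.
3. `else` runs (try completed without exception): `arr.append('V')` → arr = ['E', 'V'].
Result: ['E', 'V']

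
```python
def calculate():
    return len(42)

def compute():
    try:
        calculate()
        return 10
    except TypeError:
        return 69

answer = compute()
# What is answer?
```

Step-by-step execution trace:
1. `compute()` calls `calculate()`.
2. `calculate()` evaluates `len(42)`, which raises TypeError; it propagates to the caller.
3. `return 10` is not reached.
4. `except TypeError` in compute matches → returns 69.
5. answer = 69.
Result: 69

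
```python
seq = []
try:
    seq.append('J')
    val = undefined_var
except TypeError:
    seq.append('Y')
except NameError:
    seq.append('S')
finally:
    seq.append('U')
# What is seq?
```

Step-by-step execution trace:
1. try: `seq.append('J')` → seq = ['J'].
2. `val = undefined_var` raises NameError.
3. `except TypeError` does not match NameError; skipped.
4. `except NameError` matches → `seq.append('S')` → seq = ['J', 'S'].
5. finally always runs: `seq.append('U')` → seq = ['J', 'S', 'U'].
Result: ['J', 'S', 'U']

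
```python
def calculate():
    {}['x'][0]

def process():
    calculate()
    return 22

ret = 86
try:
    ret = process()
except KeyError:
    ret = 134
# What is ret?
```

Step-by-step execution trace:
1. ret starts at 86.
2. try: `process()` calls `calculate()`.
3. `calculate()` evaluates `{}['x'][0]`, which raises KeyError; it propagates through process (uncaught).
4. `return 22` in process is not reached; the assignment to ret does not complete.
5. `except KeyError` matches → ret = 134.
Result: 134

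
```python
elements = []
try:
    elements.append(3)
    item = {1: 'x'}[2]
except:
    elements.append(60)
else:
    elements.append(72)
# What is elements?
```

Step-by-step execution trace:
1. try: `elements.append(3)` → elements = [3].
2. `item = {1: 'x'}[2]` raises KeyError.
3. bare `except` matches → `elements.append(60)` → elements = [3, 60].
4. `else` is skipped (an exception was raised).
Result: [3, 60]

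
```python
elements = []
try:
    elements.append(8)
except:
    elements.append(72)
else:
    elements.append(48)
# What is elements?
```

Step-by-step execution trace:
1. try: `elements.append(8)` → elements = [8]. No exception raised.
2. `except` is skipped.
3. `else` runs (try completed without exception): `elements.append(48)` → elements = [8, 48].
Result: [8, 48]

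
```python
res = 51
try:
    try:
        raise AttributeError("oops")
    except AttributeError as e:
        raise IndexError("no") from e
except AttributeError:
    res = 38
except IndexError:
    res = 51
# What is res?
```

Step-by-step execution trace:
1. Inner try raises AttributeError; inner `except AttributeError as e` catches it.
2. `raise IndexError(...) from e` raises IndexError (AttributeError is attached as __cause__, but only IndexError is active).
3. Outer `except AttributeError` does not match IndexError; skipped.
4. Outer `except IndexError` matches → res = 51.
Result: 51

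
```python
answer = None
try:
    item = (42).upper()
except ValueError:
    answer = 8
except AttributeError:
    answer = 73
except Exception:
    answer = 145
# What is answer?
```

Step-by-step execution trace:
1. `item = (42).upper()` raises AttributeError.
2. `except ValueError` does not match AttributeError; skipped.
3. `except AttributeError` matches → answer = 73.
4. Remaining except clauses are skipped.
Result: 73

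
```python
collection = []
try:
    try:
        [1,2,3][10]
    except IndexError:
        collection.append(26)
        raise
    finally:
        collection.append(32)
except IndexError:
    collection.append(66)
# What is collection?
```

Step-by-step execution trace:
1. Inner try: `[1,2,3][10]` raises IndexError.
2. Inner `except IndexError` matches → `collection.append(26)` → collection = [26].
3. bare `raise` re-raises IndexError.
4. Inner `finally` runs during unwinding: `collection.append(32)` → collection = [26, 32].
5. Outer `except IndexError` matches → `collection.append(66)` → collection = [26, 32, 66].
Result: [26, 32, 66]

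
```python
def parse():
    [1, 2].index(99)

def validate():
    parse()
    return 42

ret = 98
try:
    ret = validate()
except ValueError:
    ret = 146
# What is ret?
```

Step-by-step execution trace:
1. ret starts at 98.
2. try: `validate()` calls `parse()`.
3. `parse()` evaluates `[1, 2].index(99)`, which raises ValueError; it propagates through validate (uncaught).
4. `return 42` in validate is not reached; the assignment to ret does not complete.
5. `except ValueError` matches → ret = 146.
Result: 146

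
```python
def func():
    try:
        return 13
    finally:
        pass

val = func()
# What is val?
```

Step-by-step execution trace:
1. `func()` enters try: `return 13` sets pending return value 13.
2. Before returning, `finally: pass` runs (no effect).
3. func() returns 13 → val = 13.
Result: 13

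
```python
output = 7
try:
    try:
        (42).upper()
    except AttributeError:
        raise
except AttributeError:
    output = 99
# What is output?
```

Step-by-step execution trace:
1. Inner try: `(42).upper()` raises AttributeError.
2. Inner `except AttributeError` matches; bare `raise` re-raises the same AttributeError.
3. Outer `except AttributeError` matches → output = 99.
Result: 99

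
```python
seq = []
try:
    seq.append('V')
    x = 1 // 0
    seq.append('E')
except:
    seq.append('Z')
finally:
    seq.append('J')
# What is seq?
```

Step-by-step execution trace:
1. try: `seq.append('V')` → seq = ['V'].
2. `x = 1 // 0` raises ZeroDivisionError; `seq.append('E')` is not reached.
3. bare `except` matches → `seq.append('Z')` → seq = ['V', 'Z'].
4. finally always runs: `seq.append('J')` → seq = ['V', 'Z', 'J'].
Result: ['V', 'Z', 'J']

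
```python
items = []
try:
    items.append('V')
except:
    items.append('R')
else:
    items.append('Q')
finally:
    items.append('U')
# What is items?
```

Step-by-step execution trace:
1. try: `items.append('V')` → items = ['V']. No exception raised.
2. `except` is skipped.
3. `else` runs: `items.append('Q')` → items = ['V', 'Q'].
4. `finally` always runs: `items.append('U')` → items = ['V', 'Q', 'U'].
Result: ['V', 'Q', 'U']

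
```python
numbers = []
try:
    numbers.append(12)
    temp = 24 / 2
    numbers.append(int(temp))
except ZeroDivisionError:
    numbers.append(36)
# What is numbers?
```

Step-by-step execution trace:
1. try: `numbers.append(12)` → numbers = [12].
2. `temp = 24 / 2` → temp = 12.0. No exception raised.
3. `numbers.append(int(temp))` → numbers = [12, 12].
4. `except ZeroDivisionError` is skipped (no exception was raised).
Result: [12, 12]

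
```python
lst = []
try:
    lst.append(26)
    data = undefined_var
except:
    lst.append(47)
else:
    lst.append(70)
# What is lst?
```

Step-by-step execution trace:
1. try: `lst.append(26)` → lst = [26].
2. `data = undefined_var` raises NameError.
3. bare `except` matches → `lst.append(47)` → lst = [26, 47].
4. `else` is skipped (an exception was raised).
Result: [26, 47]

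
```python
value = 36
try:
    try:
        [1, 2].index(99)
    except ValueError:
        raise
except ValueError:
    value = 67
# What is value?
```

Step-by-step execution trace:
1. Inner try: `[1, 2].index(99)` raises ValueError.
2. Inner `except ValueError` matches; bare `raise` re-raises the same ValueError.
3. Outer `except ValueError` matches → value = 67.
Result: 67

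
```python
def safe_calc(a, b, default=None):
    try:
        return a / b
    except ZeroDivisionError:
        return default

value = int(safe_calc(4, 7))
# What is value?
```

Step-by-step execution trace:
1. `safe_calc(4, 7)` enters try: `return 4 / 7` → returns 0.5714285714285714. No exception raised.
2. `except ZeroDivisionError` is skipped.
3. `int(0.5714285714285714)` → 0 → value = 0.
Result: 0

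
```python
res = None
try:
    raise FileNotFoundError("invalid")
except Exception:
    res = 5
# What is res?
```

Step-by-step execution trace:
1. `raise FileNotFoundError(...)` raises FileNotFoundError.
2. `except Exception` matches (FileNotFoundError is a subclass of Exception) → res = 5.
Result: 5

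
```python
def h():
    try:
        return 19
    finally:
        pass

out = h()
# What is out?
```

Step-by-step execution trace:
1. `h()` enters try: `return 19` sets pending return value 19.
2. Before returning, `finally: pass` runs (no effect).
3. h() returns 19 → out = 19.
Result: 19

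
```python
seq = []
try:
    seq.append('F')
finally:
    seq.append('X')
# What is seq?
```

Step-by-step execution trace:
1. try: `seq.append('F')` → seq = ['F'].
2. The try body completes without raising.
3. finally always runs: `seq.append('X')` → seq = ['F', 'X'].
Result: ['F', 'X']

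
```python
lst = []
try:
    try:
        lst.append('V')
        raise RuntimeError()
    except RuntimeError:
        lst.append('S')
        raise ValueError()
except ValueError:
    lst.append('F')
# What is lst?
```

Step-by-step execution trace:
1. Inner try: `lst.append('V')` → lst = ['V'].
2. `raise RuntimeError()` raises RuntimeError.
3. Inner `except RuntimeError` matches → `lst.append('S')` → lst = ['V', 'S'].
4. `raise ValueError()` raises ValueError; propagates to outer try.
5. Outer `except ValueError` matches → `lst.append('F')` → lst = ['V', 'S', 'F'].
Result: ['V', 'S', 'F']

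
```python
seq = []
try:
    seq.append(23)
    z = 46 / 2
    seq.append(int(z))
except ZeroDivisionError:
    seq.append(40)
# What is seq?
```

Step-by-step execution trace:
1. try: `seq.append(23)` → seq = [23].
2. `z = 46 / 2` → z = 23.0. No exception raised.
3. `seq.append(int(z))` → seq = [23, 23].
4. `except ZeroDivisionError` is skipped (no exception was raised).
Result: [23, 23]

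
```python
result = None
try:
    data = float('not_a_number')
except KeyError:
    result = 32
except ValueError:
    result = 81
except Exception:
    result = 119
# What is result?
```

Step-by-step execution trace:
1. `data = float('not_a_number')` raises ValueError.
2. `except KeyError` does not match ValueError; skipped.
3. `except ValueError` matches → result = 81.
4. Remaining except clauses are skipped.
Result: 81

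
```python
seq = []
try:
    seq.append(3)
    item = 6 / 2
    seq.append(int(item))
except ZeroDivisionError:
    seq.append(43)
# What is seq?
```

Step-by-step execution trace:
1. try: `seq.append(3)` → seq = [3].
2. `item = 6 / 2` → item = 3.0. No exception raised.
3. `seq.append(int(item))` → seq = [3, 3].
4. `except ZeroDivisionError` is skipped (no exception was raised).
Result: [3, 3]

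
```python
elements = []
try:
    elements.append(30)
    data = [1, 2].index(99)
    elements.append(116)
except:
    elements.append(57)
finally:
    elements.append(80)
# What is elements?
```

Step-by-step execution trace:
1. try: `elements.append(30)` → elements = [30].
2. `data = [1, 2].index(99)` raises ValueError; `elements.append(116)` is not reached.
3. bare `except` matches → `elements.append(57)` → elements = [30, 57].
4. finally always runs: `elements.append(80)` → elements = [30, 57, 80].
Result: [30, 57, 80]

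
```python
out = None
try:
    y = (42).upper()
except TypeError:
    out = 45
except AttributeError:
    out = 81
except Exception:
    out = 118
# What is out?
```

Step-by-step execution trace:
1. `y = (42).upper()` raises AttributeError.
2. `except TypeError` does not match AttributeError; skipped.
3. `except AttributeError` matches → out = 81.
4. Remaining except clauses are skipped.
Result: 81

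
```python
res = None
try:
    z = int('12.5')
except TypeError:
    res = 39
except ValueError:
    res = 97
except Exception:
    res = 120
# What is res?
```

Step-by-step execution trace:
1. `z = int('12.5')` raises ValueError.
2. `except TypeError` does not match ValueError; skipped.
3. `except ValueError` matches → res = 97.
4. Remaining except clauses are skipped.
Result: 97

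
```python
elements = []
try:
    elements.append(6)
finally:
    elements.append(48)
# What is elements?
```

Step-by-step execution trace:
1. try: `elements.append(6)` → elements = [6].
2. The try body completes without raising.
3. finally always runs: `elements.append(48)` → elements = [6, 48].
Result: [6, 48]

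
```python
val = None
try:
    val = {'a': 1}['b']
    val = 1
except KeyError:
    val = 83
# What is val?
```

Step-by-step execution trace:
1. `val = {'a': 1}['b']` raises KeyError.
2. `val = 1` is not reached.
3. `except KeyError` matches → val = 83.
Result: 83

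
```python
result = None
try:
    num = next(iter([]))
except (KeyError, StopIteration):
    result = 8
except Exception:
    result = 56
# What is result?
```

Step-by-step execution trace:
1. `num = next(iter([]))` raises StopIteration.
2. `except (KeyError, StopIteration)` matches (StopIteration is in the tuple) → result = 8.
3. `except Exception` is not reached.
Result: 8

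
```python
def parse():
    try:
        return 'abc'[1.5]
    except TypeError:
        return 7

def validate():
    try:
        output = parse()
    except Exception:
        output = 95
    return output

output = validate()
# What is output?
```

Step-by-step execution trace:
1. `validate()` calls `parse()`.
2. In parse: `'abc'[1.5]` raises TypeError; `except TypeError` catches it → returns 7.
3. In validate: `output = parse()` → output = 7. No exception reaches validate.
4. `except Exception` is skipped; validate returns 7.
5. output = 7.
Result: 7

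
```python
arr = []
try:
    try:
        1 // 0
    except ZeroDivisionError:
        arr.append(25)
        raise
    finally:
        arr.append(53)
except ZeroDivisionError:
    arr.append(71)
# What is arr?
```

Step-by-step execution trace:
1. Inner try: `1 // 0` raises ZeroDivisionError.
2. Inner `except ZeroDivisionError` matches → `arr.append(25)` → arr = [25].
3. bare `raise` re-raises ZeroDivisionError.
4. Inner `finally` runs during unwinding: `arr.append(53)` → arr = [25, 53].
5. Outer `except ZeroDivisionError` matches → `arr.append(71)` → arr = [25, 53, 71].
Result: [25, 53, 71]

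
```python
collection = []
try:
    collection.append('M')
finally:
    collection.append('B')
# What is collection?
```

Step-by-step execution trace:
1. try: `collection.append('M')` → collection = ['M'].
2. The try body completes without raising.
3. finally always runs: `collection.append('B')` → collection = ['M', 'B'].
Result: ['M', 'B']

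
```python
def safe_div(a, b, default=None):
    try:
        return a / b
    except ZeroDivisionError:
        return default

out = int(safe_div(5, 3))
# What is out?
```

Step-by-step execution trace:
1. `safe_div(5, 3)` enters try: `return 5 / 3` → returns 1.6666666666666667. No exception raised.
2. `except ZeroDivisionError` is skipped.
3. `int(1.6666666666666667)` → 1 → out = 1.
Result: 1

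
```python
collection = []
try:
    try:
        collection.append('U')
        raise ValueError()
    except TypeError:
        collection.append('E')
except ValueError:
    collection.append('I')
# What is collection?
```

Step-by-step execution trace:
1. Inner try: `collection.append('U')` → collection = ['U'].
2. `raise ValueError()` raises ValueError.
3. Inner `except TypeError` does not match ValueError; exception propagates to outer try.
4. Outer `except ValueError` matches → `collection.append('I')` → collection = ['U', 'I'].
Result: ['U', 'I']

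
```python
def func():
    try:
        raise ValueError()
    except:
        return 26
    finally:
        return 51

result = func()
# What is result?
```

Step-by-step execution trace:
1. `func()` enters try: `raise ValueError()` raises ValueError.
2. bare `except` matches → `return 26` sets pending return value 26.
3. Before returning, `finally: return 51` runs and overrides the pending return.
4. func() returns 51 → result = 51.
Result: 51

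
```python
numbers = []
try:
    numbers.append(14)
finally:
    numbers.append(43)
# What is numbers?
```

Step-by-step execution trace:
1. try: `numbers.append(14)` → numbers = [14].
2. The try body completes without raising.
3. finally always runs: `numbers.append(43)` → numbers = [14, 43].
Result: [14, 43]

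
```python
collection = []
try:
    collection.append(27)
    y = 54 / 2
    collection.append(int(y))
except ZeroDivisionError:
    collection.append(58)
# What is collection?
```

Step-by-step execution trace:
1. try: `collection.append(27)` → collection = [27].
2. `y = 54 / 2` → y = 27.0. No exception raised.
3. `collection.append(int(y))` → collection = [27, 27].
4. `except ZeroDivisionError` is skipped (no exception was raised).
Result: [27, 27]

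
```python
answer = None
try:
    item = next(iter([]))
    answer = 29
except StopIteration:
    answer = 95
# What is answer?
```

Step-by-step execution trace:
1. `item = next(iter([]))` raises StopIteration.
2. `answer = 29` is not reached.
3. `except StopIteration` matches → answer = 95.
Result: 95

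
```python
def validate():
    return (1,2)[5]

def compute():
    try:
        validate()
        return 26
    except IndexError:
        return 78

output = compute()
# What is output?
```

Step-by-step execution trace:
1. `compute()` calls `validate()`.
2. `validate()` evaluates `(1,2)[5]`, which raises IndexError; it propagates to the caller.
3. `return 26` is not reached.
4. `except IndexError` in compute matches → returns 78.
5. output = 78.
Result: 78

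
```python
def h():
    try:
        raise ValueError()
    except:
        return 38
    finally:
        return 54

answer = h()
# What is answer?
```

Step-by-step execution trace:
1. `h()` enters try: `raise ValueError()` raises ValueError.
2. bare `except` matches → `return 38` sets pending return value 38.
3. Before returning, `finally: return 54` runs and overrides the pending return.
4. h() returns 54 → answer = 54.
Result: 54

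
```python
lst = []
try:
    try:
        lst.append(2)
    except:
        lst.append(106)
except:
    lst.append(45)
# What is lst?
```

Step-by-step execution trace:
1. Inner try: `lst.append(2)` → lst = [2]. No exception raised.
2. Inner `except` is skipped.
3. Inner try completes normally; outer `except` is skipped.
Result: [2]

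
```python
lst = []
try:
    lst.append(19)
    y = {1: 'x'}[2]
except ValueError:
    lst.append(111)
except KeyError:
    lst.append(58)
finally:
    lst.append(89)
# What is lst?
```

Step-by-step execution trace:
1. try: `lst.append(19)` → lst = [19].
2. `y = {1: 'x'}[2]` raises KeyError.
3. `except ValueError` does not match KeyError; skipped.
4. `except KeyError` matches → `lst.append(58)` → lst = [19, 58].
5. finally always runs: `lst.append(89)` → lst = [19, 58, 89].
Result: [19, 58, 89]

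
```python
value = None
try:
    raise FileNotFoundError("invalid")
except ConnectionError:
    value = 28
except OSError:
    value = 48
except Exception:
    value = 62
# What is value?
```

Step-by-step execution trace:
1. `raise FileNotFoundError(...)` raises FileNotFoundError.
2. `except ConnectionError` does not match (FileNotFoundError is not a subclass of ConnectionError); skipped.
3. `except OSError` matches (FileNotFoundError is a subclass of OSError) → value = 48.
4. `except Exception` is not reached.
Result: 48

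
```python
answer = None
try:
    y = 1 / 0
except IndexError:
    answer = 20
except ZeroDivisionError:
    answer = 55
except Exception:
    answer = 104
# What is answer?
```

Step-by-step execution trace:
1. `y = 1 / 0` raises ZeroDivisionError.
2. `except IndexError` does not match ZeroDivisionError; skipped.
3. `except ZeroDivisionError` matches → answer = 55.
4. Remaining except clauses are skipped.
Result: 55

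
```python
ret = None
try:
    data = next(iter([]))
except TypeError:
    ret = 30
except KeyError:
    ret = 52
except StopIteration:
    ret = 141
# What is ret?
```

Step-by-step execution trace:
1. `data = next(iter([]))` raises StopIteration.
2. `except TypeError` does not match StopIteration; skipped.
3. `except KeyError` does not match StopIteration; skipped.
4. `except StopIteration` matches → ret = 141.
Result: 141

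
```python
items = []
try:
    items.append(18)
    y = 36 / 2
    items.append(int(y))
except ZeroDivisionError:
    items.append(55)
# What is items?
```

Step-by-step execution trace:
1. try: `items.append(18)` → items = [18].
2. `y = 36 / 2` → y = 18.0. No exception raised.
3. `items.append(int(y))` → items = [18, 18].
4. `except ZeroDivisionError` is skipped (no exception was raised).
Result: [18, 18]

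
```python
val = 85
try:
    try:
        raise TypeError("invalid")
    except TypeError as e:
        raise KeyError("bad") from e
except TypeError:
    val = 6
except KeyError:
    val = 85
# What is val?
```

Step-by-step execution trace:
1. Inner try raises TypeError; inner `except TypeError as e` catches it.
2. `raise KeyError(...) from e` raises KeyError (TypeError is attached as __cause__, but only KeyError is active).
3. Outer `except TypeError` does not match KeyError; skipped.
4. Outer `except KeyError` matches → val = 85.
Result: 85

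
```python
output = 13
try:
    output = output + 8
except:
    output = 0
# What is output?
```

Step-by-step execution trace:
1. output starts at 13.
2. try: `output = output + 8` → output = 21. No exception raised.
3. `except` is skipped.
Result: 21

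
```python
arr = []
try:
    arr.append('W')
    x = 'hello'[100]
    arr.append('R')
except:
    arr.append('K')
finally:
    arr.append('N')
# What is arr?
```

Step-by-step execution trace:
1. try: `arr.append('W')` → arr = ['W'].
2. `x = 'hello'[100]` raises IndexError; `arr.append('R')` is not reached.
3. bare `except` matches → `arr.append('K')` → arr = ['W', 'K'].
4. finally always runs: `arr.append('N')` → arr = ['W', 'K', 'N'].
Result: ['W', 'K', 'N']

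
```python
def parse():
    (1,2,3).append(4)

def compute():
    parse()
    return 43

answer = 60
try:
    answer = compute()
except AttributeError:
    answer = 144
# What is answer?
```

Step-by-step execution trace:
1. answer starts at 60.
2. try: `compute()` calls `parse()`.
3. `parse()` evaluates `(1,2,3).append(4)`, which raises AttributeError; it propagates through compute (uncaught).
4. `return 43` in compute is not reached; the assignment to answer does not complete.
5. `except AttributeError` matches → answer = 144.
Result: 144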